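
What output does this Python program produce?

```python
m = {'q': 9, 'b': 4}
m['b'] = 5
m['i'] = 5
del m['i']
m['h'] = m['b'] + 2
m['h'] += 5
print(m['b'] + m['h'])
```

m['b'] = 5 → {'q': 9, 'b': 5}
m['i'] = 5 → {'q': 9, 'b': 5, 'i': 5}
del 'i' → {'q': 9, 'b': 5}
m['h'] = m['b']+2 = 7 → {'q': 9, 'b': 5, 'h': 7}
m['h'] = 7+5 = 12 → {'q': 9, 'b': 5, 'h': 12}
m['b']+m['h'] = 5+12 = 17

17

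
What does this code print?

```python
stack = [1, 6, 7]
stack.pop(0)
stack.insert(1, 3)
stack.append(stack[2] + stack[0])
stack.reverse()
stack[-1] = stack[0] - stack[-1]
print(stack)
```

[13, 7, 3, 7]

pop(0) removes 1 → [6, 7]
insert 3 at 1 → [6, 3, 7]
append stack[2]+stack[0] = 7+6 = 13 → [6, 3, 7, 13]
reverse → [13, 7, 3, 6]
stack[-1] = stack[0]-stack[-1] = 13-6 = 7 → [13, 7, 3, 7]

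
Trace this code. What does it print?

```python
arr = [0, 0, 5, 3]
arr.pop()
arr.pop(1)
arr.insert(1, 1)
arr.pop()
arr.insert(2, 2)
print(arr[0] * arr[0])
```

pop() removes 3 → [0, 0, 5]
pop(1) removes 0 → [0, 5]
insert 1 at 1 → [0, 1, 5]
pop() removes 5 → [0, 1]
insert 2 at 2 → [0, 1, 2]
arr[0]*arr[0] = 0*0 = 0

0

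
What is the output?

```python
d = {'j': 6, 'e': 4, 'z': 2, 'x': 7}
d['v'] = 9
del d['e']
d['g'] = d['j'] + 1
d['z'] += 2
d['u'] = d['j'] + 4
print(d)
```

{'j': 6, 'z': 4, 'x': 7, 'v': 9, 'g': 7, 'u': 10}

d['v'] = 9 → {'j': 6, 'e': 4, 'z': 2, 'x': 7, 'v': 9}
del 'e' → {'j': 6, 'z': 2, 'x': 7, 'v': 9}
d['g'] = d['j']+1 = 7 → {'j': 6, 'z': 2, 'x': 7, 'v': 9, 'g': 7}
d['z'] = 2+2 = 4 → {'j': 6, 'z': 4, 'x': 7, 'v': 9, 'g': 7}
d['u'] = d['j']+4 = 10 → {'j': 6, 'z': 4, 'x': 7, 'v': 9, 'g': 7, 'u': 10}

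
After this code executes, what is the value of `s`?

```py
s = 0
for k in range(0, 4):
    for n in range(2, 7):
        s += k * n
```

k=0,n=2: s = 0+0 = 0
k=0,n=3: s = 0+0 = 0
k=0,n=4: s = 0+0 = 0
k=0,n=5: s = 0+0 = 0
k=0,n=6: s = 0+0 = 0
k=1,n=2: s = 0+2 = 2
k=1,n=3: s = 2+3 = 5
k=1,n=4: s = 5+4 = 9
k=1,n=5: s = 9+5 = 14
k=1,n=6: s = 14+6 = 20
k=2,n=2: s = 20+4 = 24
k=2,n=3: s = 24+6 = 30
k=2,n=4: s = 30+8 = 38
k=2,n=5: s = 38+10 = 48
k=2,n=6: s = 48+12 = 60
k=3,n=2: s = 60+6 = 66
k=3,n=3: s = 66+9 = 75
k=3,n=4: s = 75+12 = 87
k=3,n=5: s = 87+15 = 102
k=3,n=6: s = 102+18 = 120

120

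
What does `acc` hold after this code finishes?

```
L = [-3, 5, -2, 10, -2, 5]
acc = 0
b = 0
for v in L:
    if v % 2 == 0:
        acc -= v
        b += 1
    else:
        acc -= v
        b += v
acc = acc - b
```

-23

v=-3: not even, acc = 0-(-3) = 3; b=-3
v=5: not even, acc = 3-5 = -2; b=2
v=-2: even, acc = (-2)-(-2) = 0; b=3
v=10: even, acc = 0-10 = -10; b=4
v=-2: even, acc = (-10)-(-2) = -8; b=5
v=5: not even, acc = (-8)-5 = -13; b=10
acc-b = (-13)-10 = -23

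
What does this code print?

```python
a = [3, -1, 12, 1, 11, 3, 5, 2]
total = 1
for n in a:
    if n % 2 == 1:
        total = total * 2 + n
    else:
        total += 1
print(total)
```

n=3: odd, total = 1*2+3 = 5
n=-1: odd, total = 5*2+(-1) = 9
n=12: not odd, total = 9+1 = 10
n=1: odd, total = 10*2+1 = 21
n=11: odd, total = 21*2+11 = 53
n=3: odd, total = 53*2+3 = 109
n=5: odd, total = 109*2+5 = 223
n=2: not odd, total = 223+1 = 224

224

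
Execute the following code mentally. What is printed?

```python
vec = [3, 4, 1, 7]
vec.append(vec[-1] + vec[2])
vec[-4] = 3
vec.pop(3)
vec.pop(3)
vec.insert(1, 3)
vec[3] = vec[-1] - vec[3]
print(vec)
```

append vec[-1]+vec[2] = 7+1 = 8 → [3, 4, 1, 7, 8]
vec[-4] = 3 → [3, 3, 1, 7, 8]
pop(3) removes 7 → [3, 3, 1, 8]
pop(3) removes 8 → [3, 3, 1]
insert 3 at 1 → [3, 3, 3, 1]
vec[3] = vec[-1]-vec[3] = 1-1 = 0 → [3, 3, 3, 0]

[3, 3, 3, 0]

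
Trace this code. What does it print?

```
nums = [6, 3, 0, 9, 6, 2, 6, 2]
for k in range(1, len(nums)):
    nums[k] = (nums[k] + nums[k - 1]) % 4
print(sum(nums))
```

k=1: nums[1] = (3+6)%4 = 1 → [6, 1, 0, 9, 6, 2, 6, 2]
k=2: nums[2] = (0+1)%4 = 1 → [6, 1, 1, 9, 6, 2, 6, 2]
k=3: nums[3] = (9+1)%4 = 2 → [6, 1, 1, 2, 6, 2, 6, 2]
k=4: nums[4] = (6+2)%4 = 0 → [6, 1, 1, 2, 0, 2, 6, 2]
k=5: nums[5] = (2+0)%4 = 2 → [6, 1, 1, 2, 0, 2, 6, 2]
k=6: nums[6] = (6+2)%4 = 0 → [6, 1, 1, 2, 0, 2, 0, 2]
k=7: nums[7] = (2+0)%4 = 2 → [6, 1, 1, 2, 0, 2, 0, 2]
sum = 14

14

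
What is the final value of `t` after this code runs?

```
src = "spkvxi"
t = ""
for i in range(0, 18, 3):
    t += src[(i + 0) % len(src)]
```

i=0: add src[0]='s' → 's'
i=3: add src[3]='v' → 'sv'
i=6: add src[0]='s' → 'svs'
i=9: add src[3]='v' → 'svsv'
i=12: add src[0]='s' → 'svsvs'
i=15: add src[3]='v' → 'svsvsv'

'svsvsv'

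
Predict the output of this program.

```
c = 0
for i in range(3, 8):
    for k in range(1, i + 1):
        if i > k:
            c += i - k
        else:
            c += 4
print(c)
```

i=3,k=1: 3>1, c = 0+2 = 2
i=3,k=2: 3>2, c = 2+1 = 3
i=3,k=3: not 3>3, c = 3+4 = 7
i=4,k=1: 4>1, c = 7+3 = 10
i=4,k=2: 4>2, c = 10+2 = 12
i=4,k=3: 4>3, c = 12+1 = 13
i=4,k=4: not 4>4, c = 13+4 = 17
i=5,k=1: 5>1, c = 17+4 = 21
i=5,k=2: 5>2, c = 21+3 = 24
i=5,k=3: 5>3, c = 24+2 = 26
i=5,k=4: 5>4, c = 26+1 = 27
i=5,k=5: not 5>5, c = 27+4 = 31
i=6,k=1: 6>1, c = 31+5 = 36
i=6,k=2: 6>2, c = 36+4 = 40
i=6,k=3: 6>3, c = 40+3 = 43
i=6,k=4: 6>4, c = 43+2 = 45
i=6,k=5: 6>5, c = 45+1 = 46
i=6,k=6: not 6>6, c = 46+4 = 50
i=7,k=1: 7>1, c = 50+6 = 56
i=7,k=2: 7>2, c = 56+5 = 61
i=7,k=3: 7>3, c = 61+4 = 65
i=7,k=4: 7>4, c = 65+3 = 68
i=7,k=5: 7>5, c = 68+2 = 70
i=7,k=6: 7>6, c = 70+1 = 71
i=7,k=7: not 7>7, c = 71+4 = 75

75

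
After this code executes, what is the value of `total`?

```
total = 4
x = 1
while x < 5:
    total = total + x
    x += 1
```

x=1: total = 4+1 = 5
x=2: total = 5+2 = 7
x=3: total = 7+3 = 10
x=4: total = 10+4 = 14

14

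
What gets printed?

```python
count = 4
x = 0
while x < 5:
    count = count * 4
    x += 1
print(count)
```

4096

x=0: count = 4*4 = 16
x=1: count = 16*4 = 64
x=2: count = 64*4 = 256
x=3: count = 256*4 = 1024
x=4: count = 1024*4 = 4096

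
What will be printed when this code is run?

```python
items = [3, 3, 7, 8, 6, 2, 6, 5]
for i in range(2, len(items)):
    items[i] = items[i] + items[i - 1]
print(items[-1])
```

37

i=2: items[2] = 7+3 = 10 → [3, 3, 10, 8, 6, 2, 6, 5]
i=3: items[3] = 8+10 = 18 → [3, 3, 10, 18, 6, 2, 6, 5]
i=4: items[4] = 6+18 = 24 → [3, 3, 10, 18, 24, 2, 6, 5]
i=5: items[5] = 2+24 = 26 → [3, 3, 10, 18, 24, 26, 6, 5]
i=6: items[6] = 6+26 = 32 → [3, 3, 10, 18, 24, 26, 32, 5]
i=7: items[7] = 5+32 = 37 → [3, 3, 10, 18, 24, 26, 32, 37]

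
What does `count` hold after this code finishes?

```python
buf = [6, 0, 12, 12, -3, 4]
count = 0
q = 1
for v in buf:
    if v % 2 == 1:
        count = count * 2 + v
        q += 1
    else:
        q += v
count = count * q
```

-108

v=6: not odd; q=7
v=0: not odd; q=7
v=12: not odd; q=19
v=12: not odd; q=31
v=-3: odd, count = 0*2+(-3) = -3; q=32
v=4: not odd; q=36
count*q = (-3)*36 = -108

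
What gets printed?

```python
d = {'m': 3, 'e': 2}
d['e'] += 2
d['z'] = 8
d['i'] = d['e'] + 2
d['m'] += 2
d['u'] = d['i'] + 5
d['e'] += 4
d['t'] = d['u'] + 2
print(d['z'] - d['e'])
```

0

d['e'] = 2+2 = 4 → {'m': 3, 'e': 4}
d['z'] = 8 → {'m': 3, 'e': 4, 'z': 8}
d['i'] = d['e']+2 = 6 → {'m': 3, 'e': 4, 'z': 8, 'i': 6}
d['m'] = 3+2 = 5 → {'m': 5, 'e': 4, 'z': 8, 'i': 6}
d['u'] = d['i']+5 = 11 → {'m': 5, 'e': 4, 'z': 8, 'i': 6, 'u': 11}
d['e'] = 4+4 = 8 → {'m': 5, 'e': 8, 'z': 8, 'i': 6, 'u': 11}
d['t'] = d['u']+2 = 13 → {'m': 5, 'e': 8, 'z': 8, 'i': 6, 'u': 11, 't': 13}
d['z']-d['e'] = 8-8 = 0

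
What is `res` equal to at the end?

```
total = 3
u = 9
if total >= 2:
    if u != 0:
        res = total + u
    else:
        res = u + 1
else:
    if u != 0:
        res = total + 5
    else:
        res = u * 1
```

total=3, u=9
total >= 2 is True; u != 0 is True
→ res = total + u = 12

12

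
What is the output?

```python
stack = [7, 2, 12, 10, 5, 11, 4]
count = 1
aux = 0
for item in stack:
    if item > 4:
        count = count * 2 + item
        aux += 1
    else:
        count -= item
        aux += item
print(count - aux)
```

item=7: >4, count = 1*2+7 = 9; aux=1
item=2: not >4, count = 9-2 = 7; aux=3
item=12: >4, count = 7*2+12 = 26; aux=4
item=10: >4, count = 26*2+10 = 62; aux=5
item=5: >4, count = 62*2+5 = 129; aux=6
item=11: >4, count = 129*2+11 = 269; aux=7
item=4: not >4, count = 269-4 = 265; aux=11
count-aux = 265-11 = 254

254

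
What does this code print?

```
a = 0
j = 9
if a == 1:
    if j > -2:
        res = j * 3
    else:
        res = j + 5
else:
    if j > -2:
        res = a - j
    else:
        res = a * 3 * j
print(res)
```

-9

a=0, j=9
a == 1 is False; j > -2 is True
→ res = a - j = -9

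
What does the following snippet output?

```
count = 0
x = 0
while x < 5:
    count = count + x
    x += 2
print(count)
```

x=0: count = 0+0 = 0
x=2: count = 0+2 = 2
x=4: count = 2+4 = 6

6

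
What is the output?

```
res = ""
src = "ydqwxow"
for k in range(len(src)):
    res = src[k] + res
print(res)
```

k=0: prepend 'y' → 'y'
k=1: prepend 'd' → 'dy'
k=2: prepend 'q' → 'qdy'
k=3: prepend 'w' → 'wqdy'
k=4: prepend 'x' → 'xwqdy'
k=5: prepend 'o' → 'oxwqdy'
k=6: prepend 'w' → 'woxwqdy'

woxwqdy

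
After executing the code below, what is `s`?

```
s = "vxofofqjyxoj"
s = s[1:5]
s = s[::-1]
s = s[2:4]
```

'ox'

slice [1:5] → 'xofo'
reverse → 'ofox'
slice [2:4] → 'ox'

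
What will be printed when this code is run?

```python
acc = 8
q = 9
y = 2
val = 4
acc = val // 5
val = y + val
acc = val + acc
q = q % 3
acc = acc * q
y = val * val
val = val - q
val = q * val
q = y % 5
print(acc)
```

0

acc = 4//5 = 0
val = 2+4 = 6
acc = 6+0 = 6
q = 9%3 = 0
acc = 6*0 = 0
y = 6*6 = 36
val = 6-0 = 6
val = 0*6 = 0
q = 36%5 = 1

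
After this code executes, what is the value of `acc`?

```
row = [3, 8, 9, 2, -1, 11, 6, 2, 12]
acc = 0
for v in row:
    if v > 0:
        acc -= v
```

v=3: >0, acc = 0-3 = -3
v=8: >0, acc = (-3)-8 = -11
v=9: >0, acc = (-11)-9 = -20
v=2: >0, acc = (-20)-2 = -22
v=-1: not >0
v=11: >0, acc = (-22)-11 = -33
v=6: >0, acc = (-33)-6 = -39
v=2: >0, acc = (-39)-2 = -41
v=12: >0, acc = (-41)-12 = -53

-53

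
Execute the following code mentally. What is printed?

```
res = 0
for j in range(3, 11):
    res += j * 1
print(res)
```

j=3: res = 0+3*1 = 3
j=4: res = 3+4*1 = 7
j=5: res = 7+5*1 = 12
j=6: res = 12+6*1 = 18
j=7: res = 18+7*1 = 25
j=8: res = 25+8*1 = 33
j=9: res = 33+9*1 = 42
j=10: res = 42+10*1 = 52

52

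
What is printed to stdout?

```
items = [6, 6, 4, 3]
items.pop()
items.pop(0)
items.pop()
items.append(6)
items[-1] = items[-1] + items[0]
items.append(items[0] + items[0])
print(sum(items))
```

pop() removes 3 → [6, 6, 4]
pop(0) removes 6 → [6, 4]
pop() removes 4 → [6]
append 6 → [6, 6]
items[-1] = items[-1]+items[0] = 6+6 = 12 → [6, 12]
append items[0]+items[0] = 6+6 = 12 → [6, 12, 12]
sum = 30

30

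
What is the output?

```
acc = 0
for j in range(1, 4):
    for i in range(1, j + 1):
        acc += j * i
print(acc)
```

25

j=1,i=1: acc = 0+1 = 1
j=2,i=1: acc = 1+2 = 3
j=2,i=2: acc = 3+4 = 7
j=3,i=1: acc = 7+3 = 10
j=3,i=2: acc = 10+6 = 16
j=3,i=3: acc = 16+9 = 25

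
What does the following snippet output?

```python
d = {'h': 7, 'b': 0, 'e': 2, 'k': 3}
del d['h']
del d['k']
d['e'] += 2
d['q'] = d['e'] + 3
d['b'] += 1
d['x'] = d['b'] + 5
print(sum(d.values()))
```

del 'h' → {'b': 0, 'e': 2, 'k': 3}
del 'k' → {'b': 0, 'e': 2}
d['e'] = 2+2 = 4 → {'b': 0, 'e': 4}
d['q'] = d['e']+3 = 7 → {'b': 0, 'e': 4, 'q': 7}
d['b'] = 0+1 = 1 → {'b': 1, 'e': 4, 'q': 7}
d['x'] = d['b']+5 = 6 → {'b': 1, 'e': 4, 'q': 7, 'x': 6}
sum of values = 18

18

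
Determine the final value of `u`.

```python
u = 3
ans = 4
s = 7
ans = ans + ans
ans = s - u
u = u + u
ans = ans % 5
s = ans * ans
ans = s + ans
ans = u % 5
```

ans = 4+4 = 8
ans = 7-3 = 4
u = 3+3 = 6
ans = 4%5 = 4
s = 4*4 = 16
ans = 16+4 = 20
ans = 6%5 = 1

6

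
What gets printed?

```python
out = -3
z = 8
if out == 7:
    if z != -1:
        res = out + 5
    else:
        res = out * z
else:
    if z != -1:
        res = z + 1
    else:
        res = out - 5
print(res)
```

9

out=-3, z=8
out == 7 is False; z != -1 is True
→ res = z + 1 = 9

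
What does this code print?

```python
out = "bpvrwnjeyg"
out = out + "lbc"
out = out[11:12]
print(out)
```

+ 'lbc' → 'bpvrwnjeyglbc'
slice [11:12] → 'b'

b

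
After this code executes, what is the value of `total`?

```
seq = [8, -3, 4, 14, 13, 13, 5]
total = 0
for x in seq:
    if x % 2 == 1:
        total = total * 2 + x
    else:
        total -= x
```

x=8: not odd, total = 0-8 = -8
x=-3: odd, total = (-8)*2+(-3) = -19
x=4: not odd, total = (-19)-4 = -23
x=14: not odd, total = (-23)-14 = -37
x=13: odd, total = (-37)*2+13 = -61
x=13: odd, total = (-61)*2+13 = -109
x=5: odd, total = (-109)*2+5 = -213

-213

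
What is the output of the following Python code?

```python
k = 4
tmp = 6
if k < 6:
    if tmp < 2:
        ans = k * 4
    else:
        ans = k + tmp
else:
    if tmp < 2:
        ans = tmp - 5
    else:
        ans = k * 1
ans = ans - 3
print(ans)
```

7

k=4, tmp=6
k < 6 is True; tmp < 2 is False
→ ans = k + tmp = 10
ans = 10-3 = 7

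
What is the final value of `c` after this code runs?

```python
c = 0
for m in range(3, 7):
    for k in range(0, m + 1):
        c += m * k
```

m=3,k=0: c = 0+0 = 0
m=3,k=1: c = 0+3 = 3
m=3,k=2: c = 3+6 = 9
m=3,k=3: c = 9+9 = 18
m=4,k=0: c = 18+0 = 18
m=4,k=1: c = 18+4 = 22
m=4,k=2: c = 22+8 = 30
m=4,k=3: c = 30+12 = 42
m=4,k=4: c = 42+16 = 58
m=5,k=0: c = 58+0 = 58
m=5,k=1: c = 58+5 = 63
m=5,k=2: c = 63+10 = 73
m=5,k=3: c = 73+15 = 88
m=5,k=4: c = 88+20 = 108
m=5,k=5: c = 108+25 = 133
m=6,k=0: c = 133+0 = 133
m=6,k=1: c = 133+6 = 139
m=6,k=2: c = 139+12 = 151
m=6,k=3: c = 151+18 = 169
m=6,k=4: c = 169+24 = 193
m=6,k=5: c = 193+30 = 223
m=6,k=6: c = 223+36 = 259

259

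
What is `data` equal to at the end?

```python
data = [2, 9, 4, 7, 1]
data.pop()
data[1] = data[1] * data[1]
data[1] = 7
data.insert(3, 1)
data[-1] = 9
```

pop() removes 1 → [2, 9, 4, 7]
data[1] = data[1]*data[1] = 9*9 = 81 → [2, 81, 4, 7]
data[1] = 7 → [2, 7, 4, 7]
insert 1 at 3 → [2, 7, 4, 1, 7]
data[-1] = 9 → [2, 7, 4, 1, 9]

[2, 7, 4, 1, 9]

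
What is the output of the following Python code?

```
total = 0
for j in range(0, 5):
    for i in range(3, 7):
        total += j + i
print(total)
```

130

j=0,i=3: total = 0+3 = 3
j=0,i=4: total = 3+4 = 7
j=0,i=5: total = 7+5 = 12
j=0,i=6: total = 12+6 = 18
j=1,i=3: total = 18+4 = 22
j=1,i=4: total = 22+5 = 27
j=1,i=5: total = 27+6 = 33
j=1,i=6: total = 33+7 = 40
j=2,i=3: total = 40+5 = 45
j=2,i=4: total = 45+6 = 51
j=2,i=5: total = 51+7 = 58
j=2,i=6: total = 58+8 = 66
j=3,i=3: total = 66+6 = 72
j=3,i=4: total = 72+7 = 79
j=3,i=5: total = 79+8 = 87
j=3,i=6: total = 87+9 = 96
j=4,i=3: total = 96+7 = 103
j=4,i=4: total = 103+8 = 111
j=4,i=5: total = 111+9 = 120
j=4,i=6: total = 120+10 = 130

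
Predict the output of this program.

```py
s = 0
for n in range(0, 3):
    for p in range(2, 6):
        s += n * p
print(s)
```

n=0,p=2: s = 0+0 = 0
n=0,p=3: s = 0+0 = 0
n=0,p=4: s = 0+0 = 0
n=0,p=5: s = 0+0 = 0
n=1,p=2: s = 0+2 = 2
n=1,p=3: s = 2+3 = 5
n=1,p=4: s = 5+4 = 9
n=1,p=5: s = 9+5 = 14
n=2,p=2: s = 14+4 = 18
n=2,p=3: s = 18+6 = 24
n=2,p=4: s = 24+8 = 32
n=2,p=5: s = 32+10 = 42

42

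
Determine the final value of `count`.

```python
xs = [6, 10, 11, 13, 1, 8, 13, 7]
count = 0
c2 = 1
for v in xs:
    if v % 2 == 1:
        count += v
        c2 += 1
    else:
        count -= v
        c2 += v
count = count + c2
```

v=6: not odd, count = 0-6 = -6; c2=7
v=10: not odd, count = (-6)-10 = -16; c2=17
v=11: odd, count = (-16)+11 = -5; c2=18
v=13: odd, count = (-5)+13 = 8; c2=19
v=1: odd, count = 8+1 = 9; c2=20
v=8: not odd, count = 9-8 = 1; c2=28
v=13: odd, count = 1+13 = 14; c2=29
v=7: odd, count = 14+7 = 21; c2=30
count+c2 = 21+30 = 51

51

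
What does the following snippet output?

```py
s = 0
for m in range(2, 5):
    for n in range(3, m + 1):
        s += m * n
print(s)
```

37

m=3,n=3: s = 0+9 = 9
m=4,n=3: s = 9+12 = 21
m=4,n=4: s = 21+16 = 37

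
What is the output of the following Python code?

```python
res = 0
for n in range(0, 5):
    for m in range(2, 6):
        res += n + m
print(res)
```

n=0,m=2: res = 0+2 = 2
n=0,m=3: res = 2+3 = 5
n=0,m=4: res = 5+4 = 9
n=0,m=5: res = 9+5 = 14
n=1,m=2: res = 14+3 = 17
n=1,m=3: res = 17+4 = 21
n=1,m=4: res = 21+5 = 26
n=1,m=5: res = 26+6 = 32
n=2,m=2: res = 32+4 = 36
n=2,m=3: res = 36+5 = 41
n=2,m=4: res = 41+6 = 47
n=2,m=5: res = 47+7 = 54
n=3,m=2: res = 54+5 = 59
n=3,m=3: res = 59+6 = 65
n=3,m=4: res = 65+7 = 72
n=3,m=5: res = 72+8 = 80
n=4,m=2: res = 80+6 = 86
n=4,m=3: res = 86+7 = 93
n=4,m=4: res = 93+8 = 101
n=4,m=5: res = 101+9 = 110

110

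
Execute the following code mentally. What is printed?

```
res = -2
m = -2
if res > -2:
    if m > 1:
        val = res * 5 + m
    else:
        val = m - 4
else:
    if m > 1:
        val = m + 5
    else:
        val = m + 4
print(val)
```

2

res=-2, m=-2
res > -2 is False; m > 1 is False
→ val = m + 4 = 2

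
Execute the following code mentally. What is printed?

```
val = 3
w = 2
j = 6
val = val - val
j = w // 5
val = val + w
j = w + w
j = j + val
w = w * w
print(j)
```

val = 3-3 = 0
j = 2//5 = 0
val = 0+2 = 2
j = 2+2 = 4
j = 4+2 = 6
w = 2*2 = 4

6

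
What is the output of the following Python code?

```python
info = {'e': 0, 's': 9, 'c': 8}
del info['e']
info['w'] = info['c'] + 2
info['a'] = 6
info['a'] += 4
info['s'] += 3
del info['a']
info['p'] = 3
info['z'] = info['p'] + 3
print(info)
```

del 'e' → {'s': 9, 'c': 8}
info['w'] = info['c']+2 = 10 → {'s': 9, 'c': 8, 'w': 10}
info['a'] = 6 → {'s': 9, 'c': 8, 'w': 10, 'a': 6}
info['a'] = 6+4 = 10 → {'s': 9, 'c': 8, 'w': 10, 'a': 10}
info['s'] = 9+3 = 12 → {'s': 12, 'c': 8, 'w': 10, 'a': 10}
del 'a' → {'s': 12, 'c': 8, 'w': 10}
info['p'] = 3 → {'s': 12, 'c': 8, 'w': 10, 'p': 3}
info['z'] = info['p']+3 = 6 → {'s': 12, 'c': 8, 'w': 10, 'p': 3, 'z': 6}

{'s': 12, 'c': 8, 'w': 10, 'p': 3, 'z': 6}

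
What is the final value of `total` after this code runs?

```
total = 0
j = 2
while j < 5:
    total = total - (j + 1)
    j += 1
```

-12

j=2: total = 0-3 = -3
j=3: total = (-3)-4 = -7
j=4: total = (-7)-5 = -12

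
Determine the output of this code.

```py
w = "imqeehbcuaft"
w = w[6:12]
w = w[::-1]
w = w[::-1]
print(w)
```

slice [6:12] → 'bcuaft'
reverse → 'tfaucb'
reverse → 'bcuaft'

bcuaft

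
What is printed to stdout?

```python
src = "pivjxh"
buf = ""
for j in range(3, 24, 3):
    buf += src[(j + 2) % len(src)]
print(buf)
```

j=3: add src[5]='h' → 'h'
j=6: add src[2]='v' → 'hv'
j=9: add src[5]='h' → 'hvh'
j=12: add src[2]='v' → 'hvhv'
j=15: add src[5]='h' → 'hvhvh'
j=18: add src[2]='v' → 'hvhvhv'
j=21: add src[5]='h' → 'hvhvhvh'

hvhvhvh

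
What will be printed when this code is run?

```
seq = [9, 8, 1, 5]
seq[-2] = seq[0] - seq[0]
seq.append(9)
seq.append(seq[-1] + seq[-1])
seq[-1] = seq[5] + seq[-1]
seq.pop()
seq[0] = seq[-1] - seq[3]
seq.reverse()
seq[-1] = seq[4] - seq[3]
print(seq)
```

seq[-2] = seq[0]-seq[0] = 9-9 = 0 → [9, 8, 0, 5]
append 9 → [9, 8, 0, 5, 9]
append seq[-1]+seq[-1] = 9+9 = 18 → [9, 8, 0, 5, 9, 18]
seq[-1] = seq[5]+seq[-1] = 18+18 = 36 → [9, 8, 0, 5, 9, 36]
pop() removes 36 → [9, 8, 0, 5, 9]
seq[0] = seq[-1]-seq[3] = 9-5 = 4 → [4, 8, 0, 5, 9]
reverse → [9, 5, 0, 8, 4]
seq[-1] = seq[4]-seq[3] = 4-8 = -4 → [9, 5, 0, 8, -4]

[9, 5, 0, 8, -4]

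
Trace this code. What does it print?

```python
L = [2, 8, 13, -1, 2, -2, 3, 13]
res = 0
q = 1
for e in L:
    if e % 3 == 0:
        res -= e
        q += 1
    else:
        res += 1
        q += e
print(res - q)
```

-33

e=2: not %3==0, res = 0+1 = 1; q=3
e=8: not %3==0, res = 1+1 = 2; q=11
e=13: not %3==0, res = 2+1 = 3; q=24
e=-1: not %3==0, res = 3+1 = 4; q=23
e=2: not %3==0, res = 4+1 = 5; q=25
e=-2: not %3==0, res = 5+1 = 6; q=23
e=3: %3==0, res = 6-3 = 3; q=24
e=13: not %3==0, res = 3+1 = 4; q=37
res-q = 4-37 = -33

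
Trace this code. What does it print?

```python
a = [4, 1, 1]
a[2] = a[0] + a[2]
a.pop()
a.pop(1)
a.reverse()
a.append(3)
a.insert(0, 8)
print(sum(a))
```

15

a[2] = a[0]+a[2] = 4+1 = 5 → [4, 1, 5]
pop() removes 5 → [4, 1]
pop(1) removes 1 → [4]
reverse → [4]
append 3 → [4, 3]
insert 8 at 0 → [8, 4, 3]
sum = 15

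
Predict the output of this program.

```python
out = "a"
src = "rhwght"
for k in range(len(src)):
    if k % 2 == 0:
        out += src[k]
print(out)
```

k=0: add 'r' → 'ar'
k=1: skip
k=2: add 'w' → 'arw'
k=3: skip
k=4: add 'h' → 'arwh'
k=5: skip

arwh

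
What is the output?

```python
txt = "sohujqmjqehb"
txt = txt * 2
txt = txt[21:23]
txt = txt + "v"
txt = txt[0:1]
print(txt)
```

repeat ×2 → 'sohujqmjqehbsohujqmjqehb'
slice [21:23] → 'eh'
+ 'v' → 'ehv'
slice [0:1] → 'e'

e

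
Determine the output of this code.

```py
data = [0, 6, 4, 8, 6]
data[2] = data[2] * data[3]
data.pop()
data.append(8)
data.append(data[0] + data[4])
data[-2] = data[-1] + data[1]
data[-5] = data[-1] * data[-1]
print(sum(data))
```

data[2] = data[2]*data[3] = 4*8 = 32 → [0, 6, 32, 8, 6]
pop() removes 6 → [0, 6, 32, 8]
append 8 → [0, 6, 32, 8, 8]
append data[0]+data[4] = 0+8 = 8 → [0, 6, 32, 8, 8, 8]
data[-2] = data[-1]+data[1] = 8+6 = 14 → [0, 6, 32, 8, 14, 8]
data[-5] = data[-1]*data[-1] = 8*8 = 64 → [0, 64, 32, 8, 14, 8]
sum = 126

126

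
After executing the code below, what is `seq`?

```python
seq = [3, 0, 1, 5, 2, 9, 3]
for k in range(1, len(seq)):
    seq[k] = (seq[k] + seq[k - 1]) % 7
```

k=1: seq[1] = (0+3)%7 = 3 → [3, 3, 1, 5, 2, 9, 3]
k=2: seq[2] = (1+3)%7 = 4 → [3, 3, 4, 5, 2, 9, 3]
k=3: seq[3] = (5+4)%7 = 2 → [3, 3, 4, 2, 2, 9, 3]
k=4: seq[4] = (2+2)%7 = 4 → [3, 3, 4, 2, 4, 9, 3]
k=5: seq[5] = (9+4)%7 = 6 → [3, 3, 4, 2, 4, 6, 3]
k=6: seq[6] = (3+6)%7 = 2 → [3, 3, 4, 2, 4, 6, 2]

[3, 3, 4, 2, 4, 6, 2]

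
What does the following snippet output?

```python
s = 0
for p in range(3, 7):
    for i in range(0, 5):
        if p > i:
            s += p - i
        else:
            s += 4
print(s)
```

63

p=3,i=0: 3>0, s = 0+3 = 3
p=3,i=1: 3>1, s = 3+2 = 5
p=3,i=2: 3>2, s = 5+1 = 6
p=3,i=3: not 3>3, s = 6+4 = 10
p=3,i=4: not 3>4, s = 10+4 = 14
p=4,i=0: 4>0, s = 14+4 = 18
p=4,i=1: 4>1, s = 18+3 = 21
p=4,i=2: 4>2, s = 21+2 = 23
p=4,i=3: 4>3, s = 23+1 = 24
p=4,i=4: not 4>4, s = 24+4 = 28
p=5,i=0: 5>0, s = 28+5 = 33
p=5,i=1: 5>1, s = 33+4 = 37
p=5,i=2: 5>2, s = 37+3 = 40
p=5,i=3: 5>3, s = 40+2 = 42
p=5,i=4: 5>4, s = 42+1 = 43
p=6,i=0: 6>0, s = 43+6 = 49
p=6,i=1: 6>1, s = 49+5 = 54
p=6,i=2: 6>2, s = 54+4 = 58
p=6,i=3: 6>3, s = 58+3 = 61
p=6,i=4: 6>4, s = 61+2 = 63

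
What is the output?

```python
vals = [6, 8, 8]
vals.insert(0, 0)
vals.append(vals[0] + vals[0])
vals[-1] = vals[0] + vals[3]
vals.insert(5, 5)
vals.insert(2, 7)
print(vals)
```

insert 0 at 0 → [0, 6, 8, 8]
append vals[0]+vals[0] = 0+0 = 0 → [0, 6, 8, 8, 0]
vals[-1] = vals[0]+vals[3] = 0+8 = 8 → [0, 6, 8, 8, 8]
insert 5 at 5 → [0, 6, 8, 8, 8, 5]
insert 7 at 2 → [0, 6, 7, 8, 8, 8, 5]

[0, 6, 7, 8, 8, 8, 5]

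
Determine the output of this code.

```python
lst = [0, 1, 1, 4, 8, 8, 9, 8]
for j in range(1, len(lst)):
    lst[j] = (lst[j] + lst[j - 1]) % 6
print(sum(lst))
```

13

j=1: lst[1] = (1+0)%6 = 1 → [0, 1, 1, 4, 8, 8, 9, 8]
j=2: lst[2] = (1+1)%6 = 2 → [0, 1, 2, 4, 8, 8, 9, 8]
j=3: lst[3] = (4+2)%6 = 0 → [0, 1, 2, 0, 8, 8, 9, 8]
j=4: lst[4] = (8+0)%6 = 2 → [0, 1, 2, 0, 2, 8, 9, 8]
j=5: lst[5] = (8+2)%6 = 4 → [0, 1, 2, 0, 2, 4, 9, 8]
j=6: lst[6] = (9+4)%6 = 1 → [0, 1, 2, 0, 2, 4, 1, 8]
j=7: lst[7] = (8+1)%6 = 3 → [0, 1, 2, 0, 2, 4, 1, 3]
sum = 13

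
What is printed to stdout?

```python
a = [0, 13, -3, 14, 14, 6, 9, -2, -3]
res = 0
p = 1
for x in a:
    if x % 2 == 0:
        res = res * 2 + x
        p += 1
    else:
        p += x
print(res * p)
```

x=0: even, res = 0*2+0 = 0; p=2
x=13: not even; p=15
x=-3: not even; p=12
x=14: even, res = 0*2+14 = 14; p=13
x=14: even, res = 14*2+14 = 42; p=14
x=6: even, res = 42*2+6 = 90; p=15
x=9: not even; p=24
x=-2: even, res = 90*2+(-2) = 178; p=25
x=-3: not even; p=22
res*p = 178*22 = 3916

3916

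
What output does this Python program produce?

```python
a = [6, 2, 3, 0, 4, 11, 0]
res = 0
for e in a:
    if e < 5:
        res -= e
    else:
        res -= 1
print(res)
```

e=6: not <5, res = 0-1 = -1
e=2: <5, res = (-1)-2 = -3
e=3: <5, res = (-3)-3 = -6
e=0: <5, res = (-6)-0 = -6
e=4: <5, res = (-6)-4 = -10
e=11: not <5, res = (-10)-1 = -11
e=0: <5, res = (-11)-0 = -11

-11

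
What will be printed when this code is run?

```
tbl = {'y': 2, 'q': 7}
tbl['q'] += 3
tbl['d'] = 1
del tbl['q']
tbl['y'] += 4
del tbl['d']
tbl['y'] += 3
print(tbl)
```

tbl['q'] = 7+3 = 10 → {'y': 2, 'q': 10}
tbl['d'] = 1 → {'y': 2, 'q': 10, 'd': 1}
del 'q' → {'y': 2, 'd': 1}
tbl['y'] = 2+4 = 6 → {'y': 6, 'd': 1}
del 'd' → {'y': 6}
tbl['y'] = 6+3 = 9 → {'y': 9}

{'y': 9}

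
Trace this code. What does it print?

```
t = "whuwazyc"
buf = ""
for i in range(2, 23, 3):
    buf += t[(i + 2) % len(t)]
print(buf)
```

acuzwwy

i=2: add t[4]='a' → 'a'
i=5: add t[7]='c' → 'ac'
i=8: add t[2]='u' → 'acu'
i=11: add t[5]='z' → 'acuz'
i=14: add t[0]='w' → 'acuzw'
i=17: add t[3]='w' → 'acuzww'
i=20: add t[6]='y' → 'acuzwwy'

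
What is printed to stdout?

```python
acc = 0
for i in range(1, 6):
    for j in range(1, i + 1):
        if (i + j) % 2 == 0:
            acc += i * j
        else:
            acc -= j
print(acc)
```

i=1,j=1: even sum, acc = 0+1 = 1
i=2,j=1: odd sum, acc = 1-1 = 0
i=2,j=2: even sum, acc = 0+4 = 4
i=3,j=1: even sum, acc = 4+3 = 7
i=3,j=2: odd sum, acc = 7-2 = 5
i=3,j=3: even sum, acc = 5+9 = 14
i=4,j=1: odd sum, acc = 14-1 = 13
i=4,j=2: even sum, acc = 13+8 = 21
i=4,j=3: odd sum, acc = 21-3 = 18
i=4,j=4: even sum, acc = 18+16 = 34
i=5,j=1: even sum, acc = 34+5 = 39
i=5,j=2: odd sum, acc = 39-2 = 37
i=5,j=3: even sum, acc = 37+15 = 52
i=5,j=4: odd sum, acc = 52-4 = 48
i=5,j=5: even sum, acc = 48+25 = 73

73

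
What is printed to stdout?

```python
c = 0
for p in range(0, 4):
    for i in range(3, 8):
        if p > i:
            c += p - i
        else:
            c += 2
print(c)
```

p=0,i=3: not 0>3, c = 0+2 = 2
p=0,i=4: not 0>4, c = 2+2 = 4
p=0,i=5: not 0>5, c = 4+2 = 6
p=0,i=6: not 0>6, c = 6+2 = 8
p=0,i=7: not 0>7, c = 8+2 = 10
p=1,i=3: not 1>3, c = 10+2 = 12
p=1,i=4: not 1>4, c = 12+2 = 14
p=1,i=5: not 1>5, c = 14+2 = 16
p=1,i=6: not 1>6, c = 16+2 = 18
p=1,i=7: not 1>7, c = 18+2 = 20
p=2,i=3: not 2>3, c = 20+2 = 22
p=2,i=4: not 2>4, c = 22+2 = 24
p=2,i=5: not 2>5, c = 24+2 = 26
p=2,i=6: not 2>6, c = 26+2 = 28
p=2,i=7: not 2>7, c = 28+2 = 30
p=3,i=3: not 3>3, c = 30+2 = 32
p=3,i=4: not 3>4, c = 32+2 = 34
p=3,i=5: not 3>5, c = 34+2 = 36
p=3,i=6: not 3>6, c = 36+2 = 38
p=3,i=7: not 3>7, c = 38+2 = 40

40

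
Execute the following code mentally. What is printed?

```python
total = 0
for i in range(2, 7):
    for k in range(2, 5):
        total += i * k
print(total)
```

180

i=2,k=2: total = 0+4 = 4
i=2,k=3: total = 4+6 = 10
i=2,k=4: total = 10+8 = 18
i=3,k=2: total = 18+6 = 24
i=3,k=3: total = 24+9 = 33
i=3,k=4: total = 33+12 = 45
i=4,k=2: total = 45+8 = 53
i=4,k=3: total = 53+12 = 65
i=4,k=4: total = 65+16 = 81
i=5,k=2: total = 81+10 = 91
i=5,k=3: total = 91+15 = 106
i=5,k=4: total = 106+20 = 126
i=6,k=2: total = 126+12 = 138
i=6,k=3: total = 138+18 = 156
i=6,k=4: total = 156+24 = 180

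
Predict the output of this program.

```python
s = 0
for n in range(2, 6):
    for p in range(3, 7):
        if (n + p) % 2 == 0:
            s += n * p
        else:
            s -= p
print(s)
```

88

n=2,p=3: odd sum, s = 0-3 = -3
n=2,p=4: even sum, s = (-3)+8 = 5
n=2,p=5: odd sum, s = 5-5 = 0
n=2,p=6: even sum, s = 0+12 = 12
n=3,p=3: even sum, s = 12+9 = 21
n=3,p=4: odd sum, s = 21-4 = 17
n=3,p=5: even sum, s = 17+15 = 32
n=3,p=6: odd sum, s = 32-6 = 26
n=4,p=3: odd sum, s = 26-3 = 23
n=4,p=4: even sum, s = 23+16 = 39
n=4,p=5: odd sum, s = 39-5 = 34
n=4,p=6: even sum, s = 34+24 = 58
n=5,p=3: even sum, s = 58+15 = 73
n=5,p=4: odd sum, s = 73-4 = 69
n=5,p=5: even sum, s = 69+25 = 94
n=5,p=6: odd sum, s = 94-6 = 88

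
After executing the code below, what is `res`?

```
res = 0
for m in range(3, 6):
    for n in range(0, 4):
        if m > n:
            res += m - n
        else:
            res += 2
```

32

m=3,n=0: 3>0, res = 0+3 = 3
m=3,n=1: 3>1, res = 3+2 = 5
m=3,n=2: 3>2, res = 5+1 = 6
m=3,n=3: not 3>3, res = 6+2 = 8
m=4,n=0: 4>0, res = 8+4 = 12
m=4,n=1: 4>1, res = 12+3 = 15
m=4,n=2: 4>2, res = 15+2 = 17
m=4,n=3: 4>3, res = 17+1 = 18
m=5,n=0: 5>0, res = 18+5 = 23
m=5,n=1: 5>1, res = 23+4 = 27
m=5,n=2: 5>2, res = 27+3 = 30
m=5,n=3: 5>3, res = 30+2 = 32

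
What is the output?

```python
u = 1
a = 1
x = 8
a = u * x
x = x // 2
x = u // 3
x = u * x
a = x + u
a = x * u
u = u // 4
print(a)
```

0

a = 1*8 = 8
x = 8//2 = 4
x = 1//3 = 0
x = 1*0 = 0
a = 0+1 = 1
a = 0*1 = 0
u = 1//4 = 0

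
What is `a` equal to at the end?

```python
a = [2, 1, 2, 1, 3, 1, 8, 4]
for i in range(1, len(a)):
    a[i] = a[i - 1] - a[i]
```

i=1: a[1] = 2-1 = 1 → [2, 1, 2, 1, 3, 1, 8, 4]
i=2: a[2] = 1-2 = -1 → [2, 1, -1, 1, 3, 1, 8, 4]
i=3: a[3] = (-1)-1 = -2 → [2, 1, -1, -2, 3, 1, 8, 4]
i=4: a[4] = (-2)-3 = -5 → [2, 1, -1, -2, -5, 1, 8, 4]
i=5: a[5] = (-5)-1 = -6 → [2, 1, -1, -2, -5, -6, 8, 4]
i=6: a[6] = (-6)-8 = -14 → [2, 1, -1, -2, -5, -6, -14, 4]
i=7: a[7] = (-14)-4 = -18 → [2, 1, -1, -2, -5, -6, -14, -18]

[2, 1, -1, -2, -5, -6, -14, -18]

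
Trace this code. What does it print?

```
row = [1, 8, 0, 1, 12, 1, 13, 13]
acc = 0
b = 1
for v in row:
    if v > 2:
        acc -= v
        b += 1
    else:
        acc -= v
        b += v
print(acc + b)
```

v=1: not >2, acc = 0-1 = -1; b=2
v=8: >2, acc = (-1)-8 = -9; b=3
v=0: not >2, acc = (-9)-0 = -9; b=3
v=1: not >2, acc = (-9)-1 = -10; b=4
v=12: >2, acc = (-10)-12 = -22; b=5
v=1: not >2, acc = (-22)-1 = -23; b=6
v=13: >2, acc = (-23)-13 = -36; b=7
v=13: >2, acc = (-36)-13 = -49; b=8
acc+b = (-49)+8 = -41

-41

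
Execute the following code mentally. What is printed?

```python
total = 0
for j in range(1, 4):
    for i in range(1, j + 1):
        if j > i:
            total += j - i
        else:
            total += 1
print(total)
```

7

j=1,i=1: not 1>1, total = 0+1 = 1
j=2,i=1: 2>1, total = 1+1 = 2
j=2,i=2: not 2>2, total = 2+1 = 3
j=3,i=1: 3>1, total = 3+2 = 5
j=3,i=2: 3>2, total = 5+1 = 6
j=3,i=3: not 3>3, total = 6+1 = 7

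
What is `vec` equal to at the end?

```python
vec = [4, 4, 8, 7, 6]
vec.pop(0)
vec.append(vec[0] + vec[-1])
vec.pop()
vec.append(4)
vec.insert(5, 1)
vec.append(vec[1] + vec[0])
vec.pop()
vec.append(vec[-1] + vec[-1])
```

pop(0) removes 4 → [4, 8, 7, 6]
append vec[0]+vec[-1] = 4+6 = 10 → [4, 8, 7, 6, 10]
pop() removes 10 → [4, 8, 7, 6]
append 4 → [4, 8, 7, 6, 4]
insert 1 at 5 → [4, 8, 7, 6, 4, 1]
append vec[1]+vec[0] = 8+4 = 12 → [4, 8, 7, 6, 4, 1, 12]
pop() removes 12 → [4, 8, 7, 6, 4, 1]
append vec[-1]+vec[-1] = 1+1 = 2 → [4, 8, 7, 6, 4, 1, 2]

[4, 8, 7, 6, 4, 1, 2]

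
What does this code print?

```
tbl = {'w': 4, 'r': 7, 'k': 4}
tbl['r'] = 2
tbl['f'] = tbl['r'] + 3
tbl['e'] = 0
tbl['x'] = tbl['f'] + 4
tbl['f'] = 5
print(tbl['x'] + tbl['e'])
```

tbl['r'] = 2 → {'w': 4, 'r': 2, 'k': 4}
tbl['f'] = tbl['r']+3 = 5 → {'w': 4, 'r': 2, 'k': 4, 'f': 5}
tbl['e'] = 0 → {'w': 4, 'r': 2, 'k': 4, 'f': 5, 'e': 0}
tbl['x'] = tbl['f']+4 = 9 → {'w': 4, 'r': 2, 'k': 4, 'f': 5, 'e': 0, 'x': 9}
tbl['f'] = 5 → {'w': 4, 'r': 2, 'k': 4, 'f': 5, 'e': 0, 'x': 9}
tbl['x']+tbl['e'] = 9+0 = 9

9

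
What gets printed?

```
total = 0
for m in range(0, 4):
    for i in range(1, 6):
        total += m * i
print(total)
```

m=0,i=1: total = 0+0 = 0
m=0,i=2: total = 0+0 = 0
m=0,i=3: total = 0+0 = 0
m=0,i=4: total = 0+0 = 0
m=0,i=5: total = 0+0 = 0
m=1,i=1: total = 0+1 = 1
m=1,i=2: total = 1+2 = 3
m=1,i=3: total = 3+3 = 6
m=1,i=4: total = 6+4 = 10
m=1,i=5: total = 10+5 = 15
m=2,i=1: total = 15+2 = 17
m=2,i=2: total = 17+4 = 21
m=2,i=3: total = 21+6 = 27
m=2,i=4: total = 27+8 = 35
m=2,i=5: total = 35+10 = 45
m=3,i=1: total = 45+3 = 48
m=3,i=2: total = 48+6 = 54
m=3,i=3: total = 54+9 = 63
m=3,i=4: total = 63+12 = 75
m=3,i=5: total = 75+15 = 90

90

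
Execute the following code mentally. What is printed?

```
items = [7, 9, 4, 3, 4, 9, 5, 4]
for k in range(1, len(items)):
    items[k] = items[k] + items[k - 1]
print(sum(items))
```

k=1: items[1] = 9+7 = 16 → [7, 16, 4, 3, 4, 9, 5, 4]
k=2: items[2] = 4+16 = 20 → [7, 16, 20, 3, 4, 9, 5, 4]
k=3: items[3] = 3+20 = 23 → [7, 16, 20, 23, 4, 9, 5, 4]
k=4: items[4] = 4+23 = 27 → [7, 16, 20, 23, 27, 9, 5, 4]
k=5: items[5] = 9+27 = 36 → [7, 16, 20, 23, 27, 36, 5, 4]
k=6: items[6] = 5+36 = 41 → [7, 16, 20, 23, 27, 36, 41, 4]
k=7: items[7] = 4+41 = 45 → [7, 16, 20, 23, 27, 36, 41, 45]
sum = 215

215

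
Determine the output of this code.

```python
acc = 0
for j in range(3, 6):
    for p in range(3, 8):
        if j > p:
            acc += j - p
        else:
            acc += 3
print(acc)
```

j=3,p=3: not 3>3, acc = 0+3 = 3
j=3,p=4: not 3>4, acc = 3+3 = 6
j=3,p=5: not 3>5, acc = 6+3 = 9
j=3,p=6: not 3>6, acc = 9+3 = 12
j=3,p=7: not 3>7, acc = 12+3 = 15
j=4,p=3: 4>3, acc = 15+1 = 16
j=4,p=4: not 4>4, acc = 16+3 = 19
j=4,p=5: not 4>5, acc = 19+3 = 22
j=4,p=6: not 4>6, acc = 22+3 = 25
j=4,p=7: not 4>7, acc = 25+3 = 28
j=5,p=3: 5>3, acc = 28+2 = 30
j=5,p=4: 5>4, acc = 30+1 = 31
j=5,p=5: not 5>5, acc = 31+3 = 34
j=5,p=6: not 5>6, acc = 34+3 = 37
j=5,p=7: not 5>7, acc = 37+3 = 40

40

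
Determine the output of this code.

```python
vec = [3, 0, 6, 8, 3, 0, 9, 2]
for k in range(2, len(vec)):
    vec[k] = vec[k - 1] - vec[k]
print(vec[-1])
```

k=2: vec[2] = 0-6 = -6 → [3, 0, -6, 8, 3, 0, 9, 2]
k=3: vec[3] = (-6)-8 = -14 → [3, 0, -6, -14, 3, 0, 9, 2]
k=4: vec[4] = (-14)-3 = -17 → [3, 0, -6, -14, -17, 0, 9, 2]
k=5: vec[5] = (-17)-0 = -17 → [3, 0, -6, -14, -17, -17, 9, 2]
k=6: vec[6] = (-17)-9 = -26 → [3, 0, -6, -14, -17, -17, -26, 2]
k=7: vec[7] = (-26)-2 = -28 → [3, 0, -6, -14, -17, -17, -26, -28]

-28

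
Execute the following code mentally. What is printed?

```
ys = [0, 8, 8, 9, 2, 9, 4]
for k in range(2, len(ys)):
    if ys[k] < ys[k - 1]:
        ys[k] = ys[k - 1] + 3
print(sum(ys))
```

70

k=2: 8>=8, unchanged → [0, 8, 8, 9, 2, 9, 4]
k=3: 9>=8, unchanged → [0, 8, 8, 9, 2, 9, 4]
k=4: 2<9, ys[4] = 9+3 = 12 → [0, 8, 8, 9, 12, 9, 4]
k=5: 9<12, ys[5] = 12+3 = 15 → [0, 8, 8, 9, 12, 15, 4]
k=6: 4<15, ys[6] = 15+3 = 18 → [0, 8, 8, 9, 12, 15, 18]
sum = 70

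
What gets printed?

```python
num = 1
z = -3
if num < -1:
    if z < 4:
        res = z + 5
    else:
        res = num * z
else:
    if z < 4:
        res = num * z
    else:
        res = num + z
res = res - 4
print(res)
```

-7

num=1, z=-3
num < -1 is False; z < 4 is True
→ res = num * z = -3
res = (-3)-4 = -7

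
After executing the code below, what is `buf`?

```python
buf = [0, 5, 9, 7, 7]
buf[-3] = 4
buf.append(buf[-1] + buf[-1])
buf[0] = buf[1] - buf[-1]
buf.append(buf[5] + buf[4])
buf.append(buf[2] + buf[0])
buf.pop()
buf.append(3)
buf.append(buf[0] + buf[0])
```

buf[-3] = 4 → [0, 5, 4, 7, 7]
append buf[-1]+buf[-1] = 7+7 = 14 → [0, 5, 4, 7, 7, 14]
buf[0] = buf[1]-buf[-1] = 5-14 = -9 → [-9, 5, 4, 7, 7, 14]
append buf[5]+buf[4] = 14+7 = 21 → [-9, 5, 4, 7, 7, 14, 21]
append buf[2]+buf[0] = 4+(-9) = -5 → [-9, 5, 4, 7, 7, 14, 21, -5]
pop() removes -5 → [-9, 5, 4, 7, 7, 14, 21]
append 3 → [-9, 5, 4, 7, 7, 14, 21, 3]
append buf[0]+buf[0] = (-9)+(-9) = -18 → [-9, 5, 4, 7, 7, 14, 21, 3, -18]

[-9, 5, 4, 7, 7, 14, 21, 3, -18]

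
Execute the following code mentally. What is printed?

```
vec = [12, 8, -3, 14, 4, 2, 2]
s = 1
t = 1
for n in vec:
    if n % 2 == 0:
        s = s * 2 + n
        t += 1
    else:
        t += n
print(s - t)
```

n=12: even, s = 1*2+12 = 14; t=2
n=8: even, s = 14*2+8 = 36; t=3
n=-3: not even; t=0
n=14: even, s = 36*2+14 = 86; t=1
n=4: even, s = 86*2+4 = 176; t=2
n=2: even, s = 176*2+2 = 354; t=3
n=2: even, s = 354*2+2 = 710; t=4
s-t = 710-4 = 706

706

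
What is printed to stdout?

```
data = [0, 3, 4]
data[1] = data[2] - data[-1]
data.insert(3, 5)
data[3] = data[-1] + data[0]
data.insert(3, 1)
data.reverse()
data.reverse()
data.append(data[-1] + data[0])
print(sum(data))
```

15

data[1] = data[2]-data[-1] = 4-4 = 0 → [0, 0, 4]
insert 5 at 3 → [0, 0, 4, 5]
data[3] = data[-1]+data[0] = 5+0 = 5 → [0, 0, 4, 5]
insert 1 at 3 → [0, 0, 4, 1, 5]
reverse → [5, 1, 4, 0, 0]
reverse → [0, 0, 4, 1, 5]
append data[-1]+data[0] = 5+0 = 5 → [0, 0, 4, 1, 5, 5]
sum = 15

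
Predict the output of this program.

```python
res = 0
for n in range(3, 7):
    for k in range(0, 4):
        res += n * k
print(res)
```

n=3,k=0: res = 0+0 = 0
n=3,k=1: res = 0+3 = 3
n=3,k=2: res = 3+6 = 9
n=3,k=3: res = 9+9 = 18
n=4,k=0: res = 18+0 = 18
n=4,k=1: res = 18+4 = 22
n=4,k=2: res = 22+8 = 30
n=4,k=3: res = 30+12 = 42
n=5,k=0: res = 42+0 = 42
n=5,k=1: res = 42+5 = 47
n=5,k=2: res = 47+10 = 57
n=5,k=3: res = 57+15 = 72
n=6,k=0: res = 72+0 = 72
n=6,k=1: res = 72+6 = 78
n=6,k=2: res = 78+12 = 90
n=6,k=3: res = 90+18 = 108

108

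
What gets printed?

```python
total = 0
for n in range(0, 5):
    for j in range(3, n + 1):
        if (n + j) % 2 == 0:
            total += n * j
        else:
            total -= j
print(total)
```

n=3,j=3: even sum, total = 0+9 = 9
n=4,j=3: odd sum, total = 9-3 = 6
n=4,j=4: even sum, total = 6+16 = 22

22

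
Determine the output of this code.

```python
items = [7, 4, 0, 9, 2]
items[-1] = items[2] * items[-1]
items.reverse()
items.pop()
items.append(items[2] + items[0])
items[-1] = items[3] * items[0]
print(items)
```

[0, 9, 0, 4, 0]

items[-1] = items[2]*items[-1] = 0*2 = 0 → [7, 4, 0, 9, 0]
reverse → [0, 9, 0, 4, 7]
pop() removes 7 → [0, 9, 0, 4]
append items[2]+items[0] = 0+0 = 0 → [0, 9, 0, 4, 0]
items[-1] = items[3]*items[0] = 4*0 = 0 → [0, 9, 0, 4, 0]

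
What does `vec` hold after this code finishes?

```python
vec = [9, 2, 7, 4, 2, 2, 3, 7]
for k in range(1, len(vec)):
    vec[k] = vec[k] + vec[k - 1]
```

[9, 11, 18, 22, 24, 26, 29, 36]

k=1: vec[1] = 2+9 = 11 → [9, 11, 7, 4, 2, 2, 3, 7]
k=2: vec[2] = 7+11 = 18 → [9, 11, 18, 4, 2, 2, 3, 7]
k=3: vec[3] = 4+18 = 22 → [9, 11, 18, 22, 2, 2, 3, 7]
k=4: vec[4] = 2+22 = 24 → [9, 11, 18, 22, 24, 2, 3, 7]
k=5: vec[5] = 2+24 = 26 → [9, 11, 18, 22, 24, 26, 3, 7]
k=6: vec[6] = 3+26 = 29 → [9, 11, 18, 22, 24, 26, 29, 7]
k=7: vec[7] = 7+29 = 36 → [9, 11, 18, 22, 24, 26, 29, 36]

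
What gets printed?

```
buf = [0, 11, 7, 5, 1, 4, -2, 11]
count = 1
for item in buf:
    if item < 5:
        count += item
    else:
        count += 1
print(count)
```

8

item=0: <5, count = 1+0 = 1
item=11: not <5, count = 1+1 = 2
item=7: not <5, count = 2+1 = 3
item=5: not <5, count = 3+1 = 4
item=1: <5, count = 4+1 = 5
item=4: <5, count = 5+4 = 9
item=-2: <5, count = 9+(-2) = 7
item=11: not <5, count = 7+1 = 8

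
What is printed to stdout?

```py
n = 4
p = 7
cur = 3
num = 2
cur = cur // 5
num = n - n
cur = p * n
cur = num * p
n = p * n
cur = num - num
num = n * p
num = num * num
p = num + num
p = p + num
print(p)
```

115248

cur = 3//5 = 0
num = 4-4 = 0
cur = 7*4 = 28
cur = 0*7 = 0
n = 7*4 = 28
cur = 0-0 = 0
num = 28*7 = 196
num = 196*196 = 38416
p = 38416+38416 = 76832
p = 76832+38416 = 115248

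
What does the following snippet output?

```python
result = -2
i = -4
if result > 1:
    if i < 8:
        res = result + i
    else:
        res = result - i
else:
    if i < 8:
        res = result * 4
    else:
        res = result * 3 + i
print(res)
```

-8

result=-2, i=-4
result > 1 is False; i < 8 is True
→ res = result * 4 = -8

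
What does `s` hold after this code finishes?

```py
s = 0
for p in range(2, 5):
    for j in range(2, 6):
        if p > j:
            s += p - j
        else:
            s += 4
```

40

p=2,j=2: not 2>2, s = 0+4 = 4
p=2,j=3: not 2>3, s = 4+4 = 8
p=2,j=4: not 2>4, s = 8+4 = 12
p=2,j=5: not 2>5, s = 12+4 = 16
p=3,j=2: 3>2, s = 16+1 = 17
p=3,j=3: not 3>3, s = 17+4 = 21
p=3,j=4: not 3>4, s = 21+4 = 25
p=3,j=5: not 3>5, s = 25+4 = 29
p=4,j=2: 4>2, s = 29+2 = 31
p=4,j=3: 4>3, s = 31+1 = 32
p=4,j=4: not 4>4, s = 32+4 = 36
p=4,j=5: not 4>5, s = 36+4 = 40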